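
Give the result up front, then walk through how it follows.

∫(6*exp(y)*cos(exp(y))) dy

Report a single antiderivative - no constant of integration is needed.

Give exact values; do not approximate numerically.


The answer is 6*sin(exp(y)).
Step 1. Substitute u = exp(y), turning ∫(6*exp(y)*cos(exp(y))) dy into ∫(6*cos(u)) du: now ∫(6*cos(u)) du.
Step 2. Evaluate the standard form: now 6*sin(u).
Step 3. Substitute back u = exp(y): now 6*sin(exp(y)).
Answer: 6*sin(exp(y)).


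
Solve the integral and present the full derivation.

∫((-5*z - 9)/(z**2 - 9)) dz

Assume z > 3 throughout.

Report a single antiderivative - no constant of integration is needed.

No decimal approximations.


Step 1. Decompose ∫((-5*z - 9)/(z**2 - 9)) dz by partial fractions, (-5*z - 9)/(z**2 - 9) = -1/(z + 3) - 4/(z - 3): now ∫(-4/(z - 3)) dz + ∫(-1/(z + 3)) dz.
Step 2. Evaluate the standard form [assuming z > -3]: now -log(z + 3) + ∫(-4/(z - 3)) dz.
Step 3. Evaluate the standard form [assuming z > 3]: now -4*log(z - 3) - log(z + 3).
Answer: -4*log(z - 3) - log(z + 3).


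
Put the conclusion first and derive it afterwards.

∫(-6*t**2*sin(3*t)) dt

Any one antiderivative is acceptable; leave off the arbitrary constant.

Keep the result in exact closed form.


The answer is 2*t**2*cos(3*t) - 4*t*sin(3*t)/3 - 4*cos(3*t)/9.
Step 1. Integrate ∫(-6*t**2*sin(3*t)) dt by parts with u = t**2, dv = (-6*sin(3*t)) dt, so v = 2*cos(3*t): now 2*t**2*cos(3*t) + ∫(-4*t*cos(3*t)) dt.
Step 2. Integrate ∫(-4*t*cos(3*t)) dt by parts with u = t, dv = (-4*cos(3*t)) dt, so v = -4*sin(3*t)/3: now 2*t**2*cos(3*t) - 4*t*sin(3*t)/3 + ∫(4*sin(3*t)/3) dt.
Step 3. Evaluate the standard form: now 2*t**2*cos(3*t) - 4*t*sin(3*t)/3 - 4*cos(3*t)/9.
Answer: 2*t**2*cos(3*t) - 4*t*sin(3*t)/3 - 4*cos(3*t)/9.


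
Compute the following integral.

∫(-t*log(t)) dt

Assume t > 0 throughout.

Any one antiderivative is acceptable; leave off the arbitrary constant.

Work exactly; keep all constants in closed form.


Answer: -t**2*log(t)/2 + t**2/4.


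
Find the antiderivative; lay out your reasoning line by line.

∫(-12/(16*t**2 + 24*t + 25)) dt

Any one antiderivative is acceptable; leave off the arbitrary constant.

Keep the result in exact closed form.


Step 1. Substitute u = -4*t - 3, turning ∫(-12/(16*t**2 + 24*t + 25)) dt into ∫(3/(u**2 + 16)) du: now ∫(3/(u**2 + 16)) du.
Step 2. Evaluate the standard form: now 3*atan(u/4)/4.
Step 3. Substitute back u = -4*t - 3: now -3*atan(t + 3/4)/4.
Answer: -3*atan(t + 3/4)/4.


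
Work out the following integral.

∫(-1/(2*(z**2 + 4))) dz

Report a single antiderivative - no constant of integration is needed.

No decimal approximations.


Answer: -atan(z/2)/4.


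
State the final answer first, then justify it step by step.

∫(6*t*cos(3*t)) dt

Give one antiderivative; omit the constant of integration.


The answer is 2*t*sin(3*t) + 2*cos(3*t)/3.
Step 1. Integrate ∫(6*t*cos(3*t)) dt by parts with u = t, dv = (6*cos(3*t)) dt, so v = 2*sin(3*t): now 2*t*sin(3*t) + ∫(-2*sin(3*t)) dt.
Step 2. Evaluate the standard form: now 2*t*sin(3*t) + 2*cos(3*t)/3.
Answer: 2*t*sin(3*t) + 2*cos(3*t)/3.


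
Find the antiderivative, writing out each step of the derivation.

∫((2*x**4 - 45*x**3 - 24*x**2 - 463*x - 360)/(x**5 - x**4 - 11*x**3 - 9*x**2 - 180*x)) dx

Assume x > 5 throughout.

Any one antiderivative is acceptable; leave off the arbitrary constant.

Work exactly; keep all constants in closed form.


Step 1. Decompose ∫((2*x**4 - 45*x**3 - 24*x**2 - 463*x - 360)/(x**5 - x**4 - 11*x**3 - 9*x**2 - 180*x)) dx by partial fractions, (2*x**4 - 45*x**3 - 24*x**2 - 463*x - 360)/(x**5 - x**4 - 11*x**3 - 9*x**2 - 180*x) = 2/(x**2 + 9) + 5/(x + 4) - 5/(x - 5) + 2/x: now ∫(2/x) dx + ∫(-5/(x - 5)) dx + ∫(5/(x + 4)) dx + ∫(2/(x**2 + 9)) dx.
Step 2. Evaluate the standard form [assuming x > -4]: now 5*log(x + 4) + ∫(2/x) dx + ∫(-5/(x - 5)) dx + ∫(2/(x**2 + 9)) dx.
Step 3. Evaluate the standard form [assuming x > 0]: now 2*log(x) + 5*log(x + 4) + ∫(-5/(x - 5)) dx + ∫(2/(x**2 + 9)) dx.
Step 4. Evaluate the standard form [assuming x > 5]: now 2*log(x) - 5*log(x - 5) + 5*log(x + 4) + ∫(2/(x**2 + 9)) dx.
Step 5. Evaluate the standard form: now 2*log(x) - 5*log(x - 5) + 5*log(x + 4) + 2*atan(x/3)/3.
Answer: 2*log(x) - 5*log(x - 5) + 5*log(x + 4) + 2*atan(x/3)/3.


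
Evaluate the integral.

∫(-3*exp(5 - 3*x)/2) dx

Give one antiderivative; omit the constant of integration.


Answer: exp(5 - 3*x)/2.


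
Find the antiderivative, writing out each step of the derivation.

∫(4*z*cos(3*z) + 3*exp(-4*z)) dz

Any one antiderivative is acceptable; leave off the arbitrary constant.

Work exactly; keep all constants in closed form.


Step 1. Rewrite: now ∫(4*z*cos(3*z)) dz + ∫(3*exp(-4*z)) dz.
Step 2. Evaluate the standard form: now ∫(4*z*cos(3*z)) dz - 3*exp(-4*z)/4.
Step 3. Integrate ∫(4*z*cos(3*z)) dz by parts with u = z, dv = (4*cos(3*z)) dz, so v = 4*sin(3*z)/3: now 4*z*sin(3*z)/3 + ∫(-4*sin(3*z)/3) dz - 3*exp(-4*z)/4.
Step 4. Evaluate the standard form: now 4*z*sin(3*z)/3 + 4*cos(3*z)/9 - 3*exp(-4*z)/4.
Answer: 4*z*sin(3*z)/3 + 4*cos(3*z)/9 - 3*exp(-4*z)/4.


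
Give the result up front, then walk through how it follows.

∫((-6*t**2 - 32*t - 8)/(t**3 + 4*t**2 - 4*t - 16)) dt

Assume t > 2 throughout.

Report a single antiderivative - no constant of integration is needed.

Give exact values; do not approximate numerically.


The answer is -4*log(t - 2) - 4*log(t + 2) + 2*log(t + 4).
Step 1. Decompose ∫((-6*t**2 - 32*t - 8)/(t**3 + 4*t**2 - 4*t - 16)) dt by partial fractions, (-6*t**2 - 32*t - 8)/(t**3 + 4*t**2 - 4*t - 16) = 2/(t + 4) - 4/(t + 2) - 4/(t - 2): now ∫(-4/(t - 2)) dt + ∫(-4/(t + 2)) dt + ∫(2/(t + 4)) dt.
Step 2. Evaluate the standard form [assuming t > -4]: now 2*log(t + 4) + ∫(-4/(t - 2)) dt + ∫(-4/(t + 2)) dt.
Step 3. Evaluate the standard form [assuming t > 2]: now -4*log(t - 2) + 2*log(t + 4) + ∫(-4/(t + 2)) dt.
Step 4. Evaluate the standard form [assuming t > -2]: now -4*log(t - 2) - 4*log(t + 2) + 2*log(t + 4).
Answer: -4*log(t - 2) - 4*log(t + 2) + 2*log(t + 4).


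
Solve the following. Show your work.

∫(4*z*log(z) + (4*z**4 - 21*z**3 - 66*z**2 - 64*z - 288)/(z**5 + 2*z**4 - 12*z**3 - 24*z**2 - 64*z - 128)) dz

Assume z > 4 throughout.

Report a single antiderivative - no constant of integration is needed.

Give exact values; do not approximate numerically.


Step 1. Rewrite: now ∫(4*z*log(z)) dz + ∫((4*z**4 - 21*z**3 - 66*z**2 - 64*z - 288)/(z**5 + 2*z**4 - 12*z**3 - 24*z**2 - 64*z - 128)) dz.
Step 2. Integrate ∫(4*z*log(z)) dz by parts with u = log(z), dv = (4*z) dz, so v = 2*z**2 [assuming z > 0]: now 2*z**2*log(z) + ∫(-2*z) dz + ∫((4*z**4 - 21*z**3 - 66*z**2 - 64*z - 288)/(z**5 + 2*z**4 - 12*z**3 - 24*z**2 - 64*z - 128)) dz.
Step 3. Evaluate the standard form: now 2*z**2*log(z) - z**2 + ∫((4*z**4 - 21*z**3 - 66*z**2 - 64*z - 288)/(z**5 + 2*z**4 - 12*z**3 - 24*z**2 - 64*z - 128)) dz.
Step 4. Decompose ∫((4*z**4 - 21*z**3 - 66*z**2 - 64*z - 288)/(z**5 + 2*z**4 - 12*z**3 - 24*z**2 - 64*z - 128)) dz by partial fractions, (4*z**4 - 21*z**3 - 66*z**2 - 64*z - 288)/(z**5 + 2*z**4 - 12*z**3 - 24*z**2 - 64*z - 128) = -1/(z**2 + 4) + 4/(z + 4) + 2/(z + 2) - 2/(z - 4): now 2*z**2*log(z) - z**2 + ∫(-2/(z - 4)) dz + ∫(2/(z + 2)) dz + ∫(4/(z + 4)) dz + ∫(-1/(z**2 + 4)) dz.
Step 5. Evaluate the standard form [assuming z > -4]: now 2*z**2*log(z) - z**2 + 4*log(z + 4) + ∫(-2/(z - 4)) dz + ∫(2/(z + 2)) dz + ∫(-1/(z**2 + 4)) dz.
Step 6. Evaluate the standard form [assuming z > -2]: now 2*z**2*log(z) - z**2 + 2*log(z + 2) + 4*log(z + 4) + ∫(-2/(z - 4)) dz + ∫(-1/(z**2 + 4)) dz.
Step 7. Evaluate the standard form [assuming z > 4]: now 2*z**2*log(z) - z**2 - 2*log(z - 4) + 2*log(z + 2) + 4*log(z + 4) + ∫(-1/(z**2 + 4)) dz.
Step 8. Evaluate the standard form: now 2*z**2*log(z) - z**2 - 2*log(z - 4) + 2*log(z + 2) + 4*log(z + 4) - atan(z/2)/2.
Answer: 2*z**2*log(z) - z**2 - 2*log(z - 4) + 2*log(z + 2) + 4*log(z + 4) - atan(z/2)/2.


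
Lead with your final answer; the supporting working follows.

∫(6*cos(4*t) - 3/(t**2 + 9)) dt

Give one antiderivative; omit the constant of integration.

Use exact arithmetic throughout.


The answer is 3*sin(4*t)/2 - atan(t/3).
Step 1. Rewrite: now ∫(-3/(t**2 + 9)) dt + ∫(6*cos(4*t)) dt.
Step 2. Evaluate the standard form: now -atan(t/3) + ∫(6*cos(4*t)) dt.
Step 3. Evaluate the standard form: now 3*sin(4*t)/2 - atan(t/3).
Answer: 3*sin(4*t)/2 - atan(t/3).


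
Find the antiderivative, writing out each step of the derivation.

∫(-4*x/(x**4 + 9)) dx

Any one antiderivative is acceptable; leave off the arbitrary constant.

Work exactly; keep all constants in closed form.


Step 1. Substitute u = x**2, turning ∫(-4*x/(x**4 + 9)) dx into ∫(-2/(u**2 + 9)) du: now ∫(-2/(u**2 + 9)) du.
Step 2. Evaluate the standard form: now -2*atan(u/3)/3.
Step 3. Substitute back u = x**2: now -2*atan(x**2/3)/3.
Answer: -2*atan(x**2/3)/3.


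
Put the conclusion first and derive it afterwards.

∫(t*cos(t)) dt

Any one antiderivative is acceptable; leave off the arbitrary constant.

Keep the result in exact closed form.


The answer is t*sin(t) + cos(t).
Step 1. Integrate ∫(t*cos(t)) dt by parts with u = t, dv = (cos(t)) dt, so v = sin(t): now t*sin(t) + ∫(-sin(t)) dt.
Step 2. Evaluate the standard form: now t*sin(t) + cos(t).
Answer: t*sin(t) + cos(t).


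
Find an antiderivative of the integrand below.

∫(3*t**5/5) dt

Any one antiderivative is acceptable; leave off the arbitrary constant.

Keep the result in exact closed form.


Answer: t**6/10.


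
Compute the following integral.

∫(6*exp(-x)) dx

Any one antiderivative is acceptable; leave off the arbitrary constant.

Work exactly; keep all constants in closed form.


Answer: -6*exp(-x).


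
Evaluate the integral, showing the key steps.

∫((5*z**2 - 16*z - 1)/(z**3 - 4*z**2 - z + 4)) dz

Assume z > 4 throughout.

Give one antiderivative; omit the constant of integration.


Step 1. Decompose ∫((5*z**2 - 16*z - 1)/(z**3 - 4*z**2 - z + 4)) dz by partial fractions, (5*z**2 - 16*z - 1)/(z**3 - 4*z**2 - z + 4) = 2/(z + 1) + 2/(z - 1) + 1/(z - 4): now ∫(1/(z - 4)) dz + ∫(2/(z - 1)) dz + ∫(2/(z + 1)) dz.
Step 2. Evaluate the standard form [assuming z > -1]: now 2*log(z + 1) + ∫(1/(z - 4)) dz + ∫(2/(z - 1)) dz.
Step 3. Evaluate the standard form [assuming z > 4]: now log(z - 4) + 2*log(z + 1) + ∫(2/(z - 1)) dz.
Step 4. Evaluate the standard form [assuming z > 1]: now log(z - 4) + 2*log(z - 1) + 2*log(z + 1).
Answer: log(z - 4) + 2*log(z - 1) + 2*log(z + 1).


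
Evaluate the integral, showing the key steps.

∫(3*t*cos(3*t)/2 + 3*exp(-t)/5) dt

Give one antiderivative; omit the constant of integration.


Step 1. Rewrite: now ∫(3*t*cos(3*t)/2) dt + ∫(3*exp(-t)/5) dt.
Step 2. Evaluate the standard form: now ∫(3*t*cos(3*t)/2) dt - 3*exp(-t)/5.
Step 3. Integrate ∫(3*t*cos(3*t)/2) dt by parts with u = t, dv = (3*cos(3*t)/2) dt, so v = sin(3*t)/2: now t*sin(3*t)/2 + ∫(-sin(3*t)/2) dt - 3*exp(-t)/5.
Step 4. Evaluate the standard form: now t*sin(3*t)/2 + cos(3*t)/6 - 3*exp(-t)/5.
Answer: t*sin(3*t)/2 + cos(3*t)/6 - 3*exp(-t)/5.


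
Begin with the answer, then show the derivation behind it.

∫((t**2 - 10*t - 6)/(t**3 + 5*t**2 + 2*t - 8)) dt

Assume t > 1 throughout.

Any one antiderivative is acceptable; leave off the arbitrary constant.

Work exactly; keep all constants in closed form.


The answer is -log(t - 1) - 3*log(t + 2) + 5*log(t + 4).
Step 1. Decompose ∫((t**2 - 10*t - 6)/(t**3 + 5*t**2 + 2*t - 8)) dt by partial fractions, (t**2 - 10*t - 6)/(t**3 + 5*t**2 + 2*t - 8) = 5/(t + 4) - 3/(t + 2) - 1/(t - 1): now ∫(-1/(t - 1)) dt + ∫(-3/(t + 2)) dt + ∫(5/(t + 4)) dt.
Step 2. Evaluate the standard form [assuming t > 1]: now -log(t - 1) + ∫(-3/(t + 2)) dt + ∫(5/(t + 4)) dt.
Step 3. Evaluate the standard form [assuming t > -4]: now -log(t - 1) + 5*log(t + 4) + ∫(-3/(t + 2)) dt.
Step 4. Evaluate the standard form [assuming t > -2]: now -log(t - 1) - 3*log(t + 2) + 5*log(t + 4).
Answer: -log(t - 1) - 3*log(t + 2) + 5*log(t + 4).


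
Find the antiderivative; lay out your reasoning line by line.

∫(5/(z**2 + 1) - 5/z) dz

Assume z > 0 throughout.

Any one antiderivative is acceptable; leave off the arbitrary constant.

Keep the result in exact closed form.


Step 1. Rewrite: now ∫(-5/z) dz + ∫(5/(z**2 + 1)) dz.
Step 2. Evaluate the standard form [assuming z > 0]: now -5*log(z) + ∫(5/(z**2 + 1)) dz.
Step 3. Evaluate the standard form: now -5*log(z) + 5*atan(z).
Answer: -5*log(z) + 5*atan(z).


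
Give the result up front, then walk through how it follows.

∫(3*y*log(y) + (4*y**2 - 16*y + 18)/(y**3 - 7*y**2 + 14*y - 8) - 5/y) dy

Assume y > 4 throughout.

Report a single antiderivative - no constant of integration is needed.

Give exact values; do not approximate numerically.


The answer is 3*y**2*log(y)/2 - 3*y**2/4 - 5*log(y) + 3*log(y - 4) - log(y - 2) + 2*log(y - 1).
Step 1. Rewrite: now ∫(-5/y) dy + ∫(3*y*log(y)) dy + ∫((4*y**2 - 16*y + 18)/(y**3 - 7*y**2 + 14*y - 8)) dy.
Step 2. Evaluate the standard form [assuming y > 0]: now -5*log(y) + ∫(3*y*log(y)) dy + ∫((4*y**2 - 16*y + 18)/(y**3 - 7*y**2 + 14*y - 8)) dy.
Step 3. Integrate ∫(3*y*log(y)) dy by parts with u = log(y), dv = (3*y) dy, so v = 3*y**2/2 [assuming y > 0]: now 3*y**2*log(y)/2 - 5*log(y) + ∫(-3*y/2) dy + ∫((4*y**2 - 16*y + 18)/(y**3 - 7*y**2 + 14*y - 8)) dy.
Step 4. Evaluate the standard form: now 3*y**2*log(y)/2 - 3*y**2/4 - 5*log(y) + ∫((4*y**2 - 16*y + 18)/(y**3 - 7*y**2 + 14*y - 8)) dy.
Step 5. Decompose ∫((4*y**2 - 16*y + 18)/(y**3 - 7*y**2 + 14*y - 8)) dy by partial fractions, (4*y**2 - 16*y + 18)/(y**3 - 7*y**2 + 14*y - 8) = 2/(y - 1) - 1/(y - 2) + 3/(y - 4): now 3*y**2*log(y)/2 - 3*y**2/4 - 5*log(y) + ∫(3/(y - 4)) dy + ∫(-1/(y - 2)) dy + ∫(2/(y - 1)) dy.
Step 6. Evaluate the standard form [assuming y > 4]: now 3*y**2*log(y)/2 - 3*y**2/4 - 5*log(y) + 3*log(y - 4) + ∫(-1/(y - 2)) dy + ∫(2/(y - 1)) dy.
Step 7. Evaluate the standard form [assuming y > 2]: now 3*y**2*log(y)/2 - 3*y**2/4 - 5*log(y) + 3*log(y - 4) - log(y - 2) + ∫(2/(y - 1)) dy.
Step 8. Evaluate the standard form [assuming y > 1]: now 3*y**2*log(y)/2 - 3*y**2/4 - 5*log(y) + 3*log(y - 4) - log(y - 2) + 2*log(y - 1).
Answer: 3*y**2*log(y)/2 - 3*y**2/4 - 5*log(y) + 3*log(y - 4) - log(y - 2) + 2*log(y - 1).


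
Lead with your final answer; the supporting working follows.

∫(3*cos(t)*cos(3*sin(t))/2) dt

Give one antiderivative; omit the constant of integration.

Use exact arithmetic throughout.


The answer is sin(3*sin(t))/2.
Step 1. Substitute u = sin(t), turning ∫(3*cos(t)*cos(3*sin(t))/2) dt into ∫(3*cos(3*u)/2) du: now ∫(3*cos(3*u)/2) du.
Step 2. Evaluate the standard form: now sin(3*u)/2.
Step 3. Substitute back u = sin(t): now sin(3*sin(t))/2.
Answer: sin(3*sin(t))/2.


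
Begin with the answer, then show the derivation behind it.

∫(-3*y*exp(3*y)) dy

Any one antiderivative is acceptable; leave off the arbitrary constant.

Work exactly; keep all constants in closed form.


The answer is -y*exp(3*y) + exp(3*y)/3.
Step 1. Integrate ∫(-3*y*exp(3*y)) dy by parts with u = y, dv = (-3*exp(3*y)) dy, so v = -exp(3*y): now -y*exp(3*y) + ∫(exp(3*y)) dy.
Step 2. Evaluate the standard form: now -y*exp(3*y) + exp(3*y)/3.
Answer: -y*exp(3*y) + exp(3*y)/3.


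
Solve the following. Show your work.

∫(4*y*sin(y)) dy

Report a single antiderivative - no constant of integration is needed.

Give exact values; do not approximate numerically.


Step 1. Integrate ∫(4*y*sin(y)) dy by parts with u = y, dv = (4*sin(y)) dy, so v = -4*cos(y): now -4*y*cos(y) + ∫(4*cos(y)) dy.
Step 2. Evaluate the standard form: now -4*y*cos(y) + 4*sin(y).
Answer: -4*y*cos(y) + 4*sin(y).


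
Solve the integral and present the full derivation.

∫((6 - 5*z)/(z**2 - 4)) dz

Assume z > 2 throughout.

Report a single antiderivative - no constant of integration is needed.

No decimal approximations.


Step 1. Decompose ∫((6 - 5*z)/(z**2 - 4)) dz by partial fractions, (6 - 5*z)/(z**2 - 4) = -4/(z + 2) - 1/(z - 2): now ∫(-1/(z - 2)) dz + ∫(-4/(z + 2)) dz.
Step 2. Evaluate the standard form [assuming z > -2]: now -4*log(z + 2) + ∫(-1/(z - 2)) dz.
Step 3. Evaluate the standard form [assuming z > 2]: now -log(z - 2) - 4*log(z + 2).
Answer: -log(z - 2) - 4*log(z + 2).


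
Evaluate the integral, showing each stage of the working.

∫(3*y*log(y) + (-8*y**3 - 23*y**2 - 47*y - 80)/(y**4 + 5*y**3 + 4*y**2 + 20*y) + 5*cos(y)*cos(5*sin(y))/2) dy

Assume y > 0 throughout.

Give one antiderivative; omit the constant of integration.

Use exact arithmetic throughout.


Step 1. Rewrite: now ∫(3*y*log(y)) dy + ∫((-8*y**3 - 23*y**2 - 47*y - 80)/(y**4 + 5*y**3 + 4*y**2 + 20*y)) dy + ∫(5*cos(y)*cos(5*sin(y))/2) dy.
Step 2. Integrate ∫(3*y*log(y)) dy by parts with u = log(y), dv = (3*y) dy, so v = 3*y**2/2 [assuming y > 0]: now 3*y**2*log(y)/2 + ∫(-3*y/2) dy + ∫((-8*y**3 - 23*y**2 - 47*y - 80)/(y**4 + 5*y**3 + 4*y**2 + 20*y)) dy + ∫(5*cos(y)*cos(5*sin(y))/2) dy.
Step 3. Evaluate the standard form: now 3*y**2*log(y)/2 - 3*y**2/4 + ∫((-8*y**3 - 23*y**2 - 47*y - 80)/(y**4 + 5*y**3 + 4*y**2 + 20*y)) dy + ∫(5*cos(y)*cos(5*sin(y))/2) dy.
Step 4. Substitute u = sin(y), turning ∫(5*cos(y)*cos(5*sin(y))/2) dy into ∫(5*cos(5*u)/2) du: now 3*y**2*log(y)/2 - 3*y**2/4 + ∫((-8*y**3 - 23*y**2 - 47*y - 80)/(y**4 + 5*y**3 + 4*y**2 + 20*y)) dy + ∫(5*cos(5*u)/2) du.
Step 5. Evaluate the standard form: now 3*y**2*log(y)/2 - 3*y**2/4 + sin(5*u)/2 + ∫((-8*y**3 - 23*y**2 - 47*y - 80)/(y**4 + 5*y**3 + 4*y**2 + 20*y)) dy.
Step 6. Substitute back u = sin(y): now 3*y**2*log(y)/2 - 3*y**2/4 + sin(5*sin(y))/2 + ∫((-8*y**3 - 23*y**2 - 47*y - 80)/(y**4 + 5*y**3 + 4*y**2 + 20*y)) dy.
Step 7. Decompose ∫((-8*y**3 - 23*y**2 - 47*y - 80)/(y**4 + 5*y**3 + 4*y**2 + 20*y)) dy by partial fractions, (-8*y**3 - 23*y**2 - 47*y - 80)/(y**4 + 5*y**3 + 4*y**2 + 20*y) = -3/(y**2 + 4) - 4/(y + 5) - 4/y: now 3*y**2*log(y)/2 - 3*y**2/4 + sin(5*sin(y))/2 + ∫(-4/y) dy + ∫(-4/(y + 5)) dy + ∫(-3/(y**2 + 4)) dy.
Step 8. Evaluate the standard form [assuming y > 0]: now 3*y**2*log(y)/2 - 3*y**2/4 - 4*log(y) + sin(5*sin(y))/2 + ∫(-4/(y + 5)) dy + ∫(-3/(y**2 + 4)) dy.
Step 9. Evaluate the standard form [assuming y > -5]: now 3*y**2*log(y)/2 - 3*y**2/4 - 4*log(y) - 4*log(y + 5) + sin(5*sin(y))/2 + ∫(-3/(y**2 + 4)) dy.
Step 10. Evaluate the standard form: now 3*y**2*log(y)/2 - 3*y**2/4 - 4*log(y) - 4*log(y + 5) + sin(5*sin(y))/2 - 3*atan(y/2)/2.
Answer: 3*y**2*log(y)/2 - 3*y**2/4 - 4*log(y) - 4*log(y + 5) + sin(5*sin(y))/2 - 3*atan(y/2)/2.


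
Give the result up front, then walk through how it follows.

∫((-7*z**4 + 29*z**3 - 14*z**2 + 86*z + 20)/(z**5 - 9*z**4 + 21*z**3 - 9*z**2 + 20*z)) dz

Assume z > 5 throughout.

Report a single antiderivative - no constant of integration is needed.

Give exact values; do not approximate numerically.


The answer is log(z) - 5*log(z - 5) - 3*log(z - 4) + 3*atan(z).
Step 1. Decompose ∫((-7*z**4 + 29*z**3 - 14*z**2 + 86*z + 20)/(z**5 - 9*z**4 + 21*z**3 - 9*z**2 + 20*z)) dz by partial fractions, (-7*z**4 + 29*z**3 - 14*z**2 + 86*z + 20)/(z**5 - 9*z**4 + 21*z**3 - 9*z**2 + 20*z) = 3/(z**2 + 1) - 3/(z - 4) - 5/(z - 5) + 1/z: now ∫(1/z) dz + ∫(-5/(z - 5)) dz + ∫(-3/(z - 4)) dz + ∫(3/(z**2 + 1)) dz.
Step 2. Evaluate the standard form [assuming z > 5]: now -5*log(z - 5) + ∫(1/z) dz + ∫(-3/(z - 4)) dz + ∫(3/(z**2 + 1)) dz.
Step 3. Evaluate the standard form [assuming z > 4]: now -5*log(z - 5) - 3*log(z - 4) + ∫(1/z) dz + ∫(3/(z**2 + 1)) dz.
Step 4. Evaluate the standard form [assuming z > 0]: now log(z) - 5*log(z - 5) - 3*log(z - 4) + ∫(3/(z**2 + 1)) dz.
Step 5. Evaluate the standard form: now log(z) - 5*log(z - 5) - 3*log(z - 4) + 3*atan(z).
Answer: log(z) - 5*log(z - 5) - 3*log(z - 4) + 3*atan(z).


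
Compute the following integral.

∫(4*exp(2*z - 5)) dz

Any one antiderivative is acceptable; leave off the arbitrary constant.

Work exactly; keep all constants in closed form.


Answer: 2*exp(2*z - 5).


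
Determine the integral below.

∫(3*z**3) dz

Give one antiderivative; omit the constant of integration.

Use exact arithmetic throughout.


Answer: 3*z**4/4.


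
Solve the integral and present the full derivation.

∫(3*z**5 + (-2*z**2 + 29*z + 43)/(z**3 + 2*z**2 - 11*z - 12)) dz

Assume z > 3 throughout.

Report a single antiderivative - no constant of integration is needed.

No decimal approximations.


Step 1. Rewrite: now ∫(3*z**5) dz + ∫((-2*z**2 + 29*z + 43)/(z**3 + 2*z**2 - 11*z - 12)) dz.
Step 2. Decompose ∫((-2*z**2 + 29*z + 43)/(z**3 + 2*z**2 - 11*z - 12)) dz by partial fractions, (-2*z**2 + 29*z + 43)/(z**3 + 2*z**2 - 11*z - 12) = -5/(z + 4) - 1/(z + 1) + 4/(z - 3): now ∫(3*z**5) dz + ∫(4/(z - 3)) dz + ∫(-1/(z + 1)) dz + ∫(-5/(z + 4)) dz.
Step 3. Evaluate the standard form [assuming z > -4]: now -5*log(z + 4) + ∫(3*z**5) dz + ∫(4/(z - 3)) dz + ∫(-1/(z + 1)) dz.
Step 4. Evaluate the standard form [assuming z > 3]: now 4*log(z - 3) - 5*log(z + 4) + ∫(3*z**5) dz + ∫(-1/(z + 1)) dz.
Step 5. Evaluate the standard form [assuming z > -1]: now 4*log(z - 3) - log(z + 1) - 5*log(z + 4) + ∫(3*z**5) dz.
Step 6. Evaluate the standard form: now z**6/2 + 4*log(z - 3) - log(z + 1) - 5*log(z + 4).
Answer: z**6/2 + 4*log(z - 3) - log(z + 1) - 5*log(z + 4).


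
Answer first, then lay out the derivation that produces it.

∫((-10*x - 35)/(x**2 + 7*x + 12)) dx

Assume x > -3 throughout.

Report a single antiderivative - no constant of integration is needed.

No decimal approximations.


The answer is -5*log(x + 3) - 5*log(x + 4).
Step 1. Decompose ∫((-10*x - 35)/(x**2 + 7*x + 12)) dx by partial fractions, (-10*x - 35)/(x**2 + 7*x + 12) = -5/(x + 4) - 5/(x + 3): now ∫(-5/(x + 3)) dx + ∫(-5/(x + 4)) dx.
Step 2. Evaluate the standard form [assuming x > -4]: now -5*log(x + 4) + ∫(-5/(x + 3)) dx.
Step 3. Evaluate the standard form [assuming x > -3]: now -5*log(x + 3) - 5*log(x + 4).
Answer: -5*log(x + 3) - 5*log(x + 4).


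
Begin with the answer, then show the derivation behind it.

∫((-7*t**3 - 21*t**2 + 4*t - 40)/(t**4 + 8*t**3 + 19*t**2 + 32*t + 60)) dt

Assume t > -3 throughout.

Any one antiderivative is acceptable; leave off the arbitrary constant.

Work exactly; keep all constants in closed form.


The answer is -2*log(t + 3) - 5*log(t + 5) + 2*atan(t/2).
Step 1. Decompose ∫((-7*t**3 - 21*t**2 + 4*t - 40)/(t**4 + 8*t**3 + 19*t**2 + 32*t + 60)) dt by partial fractions, (-7*t**3 - 21*t**2 + 4*t - 40)/(t**4 + 8*t**3 + 19*t**2 + 32*t + 60) = 4/(t**2 + 4) - 5/(t + 5) - 2/(t + 3): now ∫(-2/(t + 3)) dt + ∫(-5/(t + 5)) dt + ∫(4/(t**2 + 4)) dt.
Step 2. Evaluate the standard form [assuming t > -3]: now -2*log(t + 3) + ∫(-5/(t + 5)) dt + ∫(4/(t**2 + 4)) dt.
Step 3. Evaluate the standard form [assuming t > -5]: now -2*log(t + 3) - 5*log(t + 5) + ∫(4/(t**2 + 4)) dt.
Step 4. Evaluate the standard form: now -2*log(t + 3) - 5*log(t + 5) + 2*atan(t/2).
Answer: -2*log(t + 3) - 5*log(t + 5) + 2*atan(t/2).


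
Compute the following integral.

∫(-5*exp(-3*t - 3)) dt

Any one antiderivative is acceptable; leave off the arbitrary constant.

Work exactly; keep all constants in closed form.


Answer: 5*exp(-3*t - 3)/3.


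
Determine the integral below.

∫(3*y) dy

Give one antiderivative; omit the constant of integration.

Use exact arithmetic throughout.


Answer: 3*y**2/2.


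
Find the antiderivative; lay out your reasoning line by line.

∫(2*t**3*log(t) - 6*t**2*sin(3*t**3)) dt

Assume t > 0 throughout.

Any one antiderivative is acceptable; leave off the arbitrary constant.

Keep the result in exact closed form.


Step 1. Rewrite: now ∫(-6*t**2*sin(3*t**3)) dt + ∫(2*t**3*log(t)) dt.
Step 2. Substitute u = t**3, turning ∫(-6*t**2*sin(3*t**3)) dt into ∫(-2*sin(3*u)) du: now ∫(2*t**3*log(t)) dt + ∫(-2*sin(3*u)) du.
Step 3. Evaluate the standard form: now 2*cos(3*u)/3 + ∫(2*t**3*log(t)) dt.
Step 4. Substitute back u = t**3: now 2*cos(3*t**3)/3 + ∫(2*t**3*log(t)) dt.
Step 5. Integrate ∫(2*t**3*log(t)) dt by parts with u = log(t), dv = (2*t**3) dt, so v = t**4/2 [assuming t > 0]: now t**4*log(t)/2 + 2*cos(3*t**3)/3 + ∫(-t**3/2) dt.
Step 6. Evaluate the standard form: now t**4*log(t)/2 - t**4/8 + 2*cos(3*t**3)/3.
Answer: t**4*log(t)/2 - t**4/8 + 2*cos(3*t**3)/3.


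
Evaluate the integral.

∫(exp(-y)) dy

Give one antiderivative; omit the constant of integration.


Answer: -exp(-y).


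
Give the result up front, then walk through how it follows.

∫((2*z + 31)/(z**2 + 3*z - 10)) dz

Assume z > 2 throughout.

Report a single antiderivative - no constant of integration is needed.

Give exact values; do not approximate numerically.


The answer is 5*log(z - 2) - 3*log(z + 5).
Step 1. Decompose ∫((2*z + 31)/(z**2 + 3*z - 10)) dz by partial fractions, (2*z + 31)/(z**2 + 3*z - 10) = -3/(z + 5) + 5/(z - 2): now ∫(5/(z - 2)) dz + ∫(-3/(z + 5)) dz.
Step 2. Evaluate the standard form [assuming z > -5]: now -3*log(z + 5) + ∫(5/(z - 2)) dz.
Step 3. Evaluate the standard form [assuming z > 2]: now 5*log(z - 2) - 3*log(z + 5).
Answer: 5*log(z - 2) - 3*log(z + 5).


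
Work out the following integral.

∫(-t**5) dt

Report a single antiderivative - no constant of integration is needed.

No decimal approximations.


Answer: -t**6/6.


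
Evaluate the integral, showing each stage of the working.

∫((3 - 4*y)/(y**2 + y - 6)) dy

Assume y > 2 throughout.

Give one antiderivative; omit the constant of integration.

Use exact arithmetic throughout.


Step 1. Decompose ∫((3 - 4*y)/(y**2 + y - 6)) dy by partial fractions, (3 - 4*y)/(y**2 + y - 6) = -3/(y + 3) - 1/(y - 2): now ∫(-1/(y - 2)) dy + ∫(-3/(y + 3)) dy.
Step 2. Evaluate the standard form [assuming y > 2]: now -log(y - 2) + ∫(-3/(y + 3)) dy.
Step 3. Evaluate the standard form [assuming y > -3]: now -log(y - 2) - 3*log(y + 3).
Answer: -log(y - 2) - 3*log(y + 3).


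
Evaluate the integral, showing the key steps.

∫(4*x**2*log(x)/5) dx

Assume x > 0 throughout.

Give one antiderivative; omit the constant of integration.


Step 1. Integrate ∫(4*x**2*log(x)/5) dx by parts with u = log(x), dv = (4*x**2/5) dx, so v = 4*x**3/15 [assuming x > 0]: now 4*x**3*log(x)/15 + ∫(-4*x**2/15) dx.
Step 2. Evaluate the standard form: now 4*x**3*log(x)/15 - 4*x**3/45.
Answer: 4*x**3*log(x)/15 - 4*x**3/45.


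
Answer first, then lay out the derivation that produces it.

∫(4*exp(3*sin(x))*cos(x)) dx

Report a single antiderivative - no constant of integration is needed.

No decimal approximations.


The answer is 4*exp(3*sin(x))/3.
Step 1. Substitute u = sin(x), turning ∫(4*exp(3*sin(x))*cos(x)) dx into ∫(4*exp(3*u)) du: now ∫(4*exp(3*u)) du.
Step 2. Evaluate the standard form: now 4*exp(3*u)/3.
Step 3. Substitute back u = sin(x): now 4*exp(3*sin(x))/3.
Answer: 4*exp(3*sin(x))/3.


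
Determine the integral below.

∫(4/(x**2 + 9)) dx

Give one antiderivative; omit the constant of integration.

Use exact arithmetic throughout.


Answer: 4*atan(x/3)/3.


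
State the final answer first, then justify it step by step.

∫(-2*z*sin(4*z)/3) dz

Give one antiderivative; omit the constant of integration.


The answer is z*cos(4*z)/6 - sin(4*z)/24.
Step 1. Integrate ∫(-2*z*sin(4*z)/3) dz by parts with u = z, dv = (-2*sin(4*z)/3) dz, so v = cos(4*z)/6: now z*cos(4*z)/6 + ∫(-cos(4*z)/6) dz.
Step 2. Evaluate the standard form: now z*cos(4*z)/6 - sin(4*z)/24.
Answer: z*cos(4*z)/6 - sin(4*z)/24.


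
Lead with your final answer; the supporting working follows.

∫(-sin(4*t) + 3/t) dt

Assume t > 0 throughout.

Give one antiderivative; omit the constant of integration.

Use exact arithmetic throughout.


The answer is 3*log(t) + cos(4*t)/4.
Step 1. Rewrite: now ∫(3/t) dt + ∫(-sin(4*t)) dt.
Step 2. Evaluate the standard form [assuming t > 0]: now 3*log(t) + ∫(-sin(4*t)) dt.
Step 3. Evaluate the standard form: now 3*log(t) + cos(4*t)/4.
Answer: 3*log(t) + cos(4*t)/4.


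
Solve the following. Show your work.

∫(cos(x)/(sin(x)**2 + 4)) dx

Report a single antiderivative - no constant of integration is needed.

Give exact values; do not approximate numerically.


Step 1. Substitute u = sin(x), turning ∫(cos(x)/(sin(x)**2 + 4)) dx into ∫(1/(u**2 + 4)) du: now ∫(1/(u**2 + 4)) du.
Step 2. Evaluate the standard form: now atan(u/2)/2.
Step 3. Substitute back u = sin(x): now atan(sin(x)/2)/2.
Answer: atan(sin(x)/2)/2.


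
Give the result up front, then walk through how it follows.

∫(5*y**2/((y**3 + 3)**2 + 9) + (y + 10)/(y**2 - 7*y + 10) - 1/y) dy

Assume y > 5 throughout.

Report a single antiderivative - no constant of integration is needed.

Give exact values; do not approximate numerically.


The answer is -log(y) + 5*log(y - 5) - 4*log(y - 2) + 5*atan(y**3/3 + 1)/9.
Step 1. Rewrite: now ∫(-1/y) dy + ∫(5*y**2/((y**3 + 3)**2 + 9)) dy + ∫((y + 10)/(y**2 - 7*y + 10)) dy.
Step 2. Substitute u = y**3 + 3, turning ∫(5*y**2/((y**3 + 3)**2 + 9)) dy into ∫(5/(3*(u**2 + 9))) du: now ∫(-1/y) dy + ∫((y + 10)/(y**2 - 7*y + 10)) dy + ∫(5/(3*(u**2 + 9))) du.
Step 3. Evaluate the standard form: now 5*atan(u/3)/9 + ∫(-1/y) dy + ∫((y + 10)/(y**2 - 7*y + 10)) dy.
Step 4. Substitute back u = y**3 + 3: now 5*atan(y**3/3 + 1)/9 + ∫(-1/y) dy + ∫((y + 10)/(y**2 - 7*y + 10)) dy.
Step 5. Decompose ∫((y + 10)/(y**2 - 7*y + 10)) dy by partial fractions, (y + 10)/(y**2 - 7*y + 10) = -4/(y - 2) + 5/(y - 5): now 5*atan(y**3/3 + 1)/9 + ∫(-1/y) dy + ∫(5/(y - 5)) dy + ∫(-4/(y - 2)) dy.
Step 6. Evaluate the standard form [assuming y > 2]: now -4*log(y - 2) + 5*atan(y**3/3 + 1)/9 + ∫(-1/y) dy + ∫(5/(y - 5)) dy.
Step 7. Evaluate the standard form [assuming y > 5]: now 5*log(y - 5) - 4*log(y - 2) + 5*atan(y**3/3 + 1)/9 + ∫(-1/y) dy.
Step 8. Evaluate the standard form [assuming y > 0]: now -log(y) + 5*log(y - 5) - 4*log(y - 2) + 5*atan(y**3/3 + 1)/9.
Answer: -log(y) + 5*log(y - 5) - 4*log(y - 2) + 5*atan(y**3/3 + 1)/9.


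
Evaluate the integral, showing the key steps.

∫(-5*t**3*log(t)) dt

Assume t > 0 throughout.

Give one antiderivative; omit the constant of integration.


Step 1. Integrate ∫(-5*t**3*log(t)) dt by parts with u = log(t), dv = (-5*t**3) dt, so v = -5*t**4/4 [assuming t > 0]: now -5*t**4*log(t)/4 + ∫(5*t**3/4) dt.
Step 2. Evaluate the standard form: now -5*t**4*log(t)/4 + 5*t**4/16.
Answer: -5*t**4*log(t)/4 + 5*t**4/16.


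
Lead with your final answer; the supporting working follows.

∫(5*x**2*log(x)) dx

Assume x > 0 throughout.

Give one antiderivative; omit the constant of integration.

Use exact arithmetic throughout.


The answer is 5*x**3*log(x)/3 - 5*x**3/9.
Step 1. Integrate ∫(5*x**2*log(x)) dx by parts with u = log(x), dv = (5*x**2) dx, so v = 5*x**3/3 [assuming x > 0]: now 5*x**3*log(x)/3 + ∫(-5*x**2/3) dx.
Step 2. Evaluate the standard form: now 5*x**3*log(x)/3 - 5*x**3/9.
Answer: 5*x**3*log(x)/3 - 5*x**3/9.


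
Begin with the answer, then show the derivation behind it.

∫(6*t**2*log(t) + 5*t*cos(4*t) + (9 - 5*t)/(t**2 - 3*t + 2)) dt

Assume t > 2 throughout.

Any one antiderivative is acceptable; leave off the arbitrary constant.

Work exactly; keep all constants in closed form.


The answer is 2*t**3*log(t) - 2*t**3/3 + 5*t*sin(4*t)/4 - log(t - 2) - 4*log(t - 1) + 5*cos(4*t)/16.
Step 1. Rewrite: now ∫(5*t*cos(4*t)) dt + ∫(6*t**2*log(t)) dt + ∫((9 - 5*t)/(t**2 - 3*t + 2)) dt.
Step 2. Integrate ∫(6*t**2*log(t)) dt by parts with u = log(t), dv = (6*t**2) dt, so v = 2*t**3 [assuming t > 0]: now 2*t**3*log(t) + ∫(-2*t**2) dt + ∫(5*t*cos(4*t)) dt + ∫((9 - 5*t)/(t**2 - 3*t + 2)) dt.
Step 3. Evaluate the standard form: now 2*t**3*log(t) - 2*t**3/3 + ∫(5*t*cos(4*t)) dt + ∫((9 - 5*t)/(t**2 - 3*t + 2)) dt.
Step 4. Decompose ∫((9 - 5*t)/(t**2 - 3*t + 2)) dt by partial fractions, (9 - 5*t)/(t**2 - 3*t + 2) = -4/(t - 1) - 1/(t - 2): now 2*t**3*log(t) - 2*t**3/3 + ∫(5*t*cos(4*t)) dt + ∫(-1/(t - 2)) dt + ∫(-4/(t - 1)) dt.
Step 5. Evaluate the standard form [assuming t > 2]: now 2*t**3*log(t) - 2*t**3/3 - log(t - 2) + ∫(5*t*cos(4*t)) dt + ∫(-4/(t - 1)) dt.
Step 6. Evaluate the standard form [assuming t > 1]: now 2*t**3*log(t) - 2*t**3/3 - log(t - 2) - 4*log(t - 1) + ∫(5*t*cos(4*t)) dt.
Step 7. Integrate ∫(5*t*cos(4*t)) dt by parts with u = t, dv = (5*cos(4*t)) dt, so v = 5*sin(4*t)/4: now 2*t**3*log(t) - 2*t**3/3 + 5*t*sin(4*t)/4 - log(t - 2) - 4*log(t - 1) + ∫(-5*sin(4*t)/4) dt.
Step 8. Evaluate the standard form: now 2*t**3*log(t) - 2*t**3/3 + 5*t*sin(4*t)/4 - log(t - 2) - 4*log(t - 1) + 5*cos(4*t)/16.
Answer: 2*t**3*log(t) - 2*t**3/3 + 5*t*sin(4*t)/4 - log(t - 2) - 4*log(t - 1) + 5*cos(4*t)/16.


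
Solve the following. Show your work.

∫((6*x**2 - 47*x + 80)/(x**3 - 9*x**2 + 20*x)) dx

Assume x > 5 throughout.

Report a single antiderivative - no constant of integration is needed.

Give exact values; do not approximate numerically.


Step 1. Decompose ∫((6*x**2 - 47*x + 80)/(x**3 - 9*x**2 + 20*x)) dx by partial fractions, (6*x**2 - 47*x + 80)/(x**3 - 9*x**2 + 20*x) = 3/(x - 4) - 1/(x - 5) + 4/x: now ∫(4/x) dx + ∫(-1/(x - 5)) dx + ∫(3/(x - 4)) dx.
Step 2. Evaluate the standard form [assuming x > 5]: now -log(x - 5) + ∫(4/x) dx + ∫(3/(x - 4)) dx.
Step 3. Evaluate the standard form [assuming x > 0]: now 4*log(x) - log(x - 5) + ∫(3/(x - 4)) dx.
Step 4. Evaluate the standard form [assuming x > 4]: now 4*log(x) - log(x - 5) + 3*log(x - 4).
Answer: 4*log(x) - log(x - 5) + 3*log(x - 4).


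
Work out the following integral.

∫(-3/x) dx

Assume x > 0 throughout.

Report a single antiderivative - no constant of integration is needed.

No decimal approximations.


Answer: -3*log(x).


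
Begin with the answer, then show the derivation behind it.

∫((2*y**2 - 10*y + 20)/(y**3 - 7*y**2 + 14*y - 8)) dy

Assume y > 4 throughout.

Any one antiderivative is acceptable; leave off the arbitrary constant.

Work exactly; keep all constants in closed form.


The answer is 2*log(y - 4) - 4*log(y - 2) + 4*log(y - 1).
Step 1. Decompose ∫((2*y**2 - 10*y + 20)/(y**3 - 7*y**2 + 14*y - 8)) dy by partial fractions, (2*y**2 - 10*y + 20)/(y**3 - 7*y**2 + 14*y - 8) = 4/(y - 1) - 4/(y - 2) + 2/(y - 4): now ∫(2/(y - 4)) dy + ∫(-4/(y - 2)) dy + ∫(4/(y - 1)) dy.
Step 2. Evaluate the standard form [assuming y > 4]: now 2*log(y - 4) + ∫(-4/(y - 2)) dy + ∫(4/(y - 1)) dy.
Step 3. Evaluate the standard form [assuming y > 2]: now 2*log(y - 4) - 4*log(y - 2) + ∫(4/(y - 1)) dy.
Step 4. Evaluate the standard form [assuming y > 1]: now 2*log(y - 4) - 4*log(y - 2) + 4*log(y - 1).
Answer: 2*log(y - 4) - 4*log(y - 2) + 4*log(y - 1).


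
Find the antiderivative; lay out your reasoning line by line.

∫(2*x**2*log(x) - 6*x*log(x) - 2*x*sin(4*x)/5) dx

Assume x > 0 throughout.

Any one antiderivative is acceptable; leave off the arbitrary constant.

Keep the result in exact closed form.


Step 1. Rewrite: now ∫(-6*x*log(x)) dx + ∫(-2*x*sin(4*x)/5) dx + ∫(2*x**2*log(x)) dx.
Step 2. Integrate ∫(-6*x*log(x)) dx by parts with u = log(x), dv = (-6*x) dx, so v = -3*x**2 [assuming x > 0]: now -3*x**2*log(x) + ∫(3*x) dx + ∫(-2*x*sin(4*x)/5) dx + ∫(2*x**2*log(x)) dx.
Step 3. Evaluate the standard form: now -3*x**2*log(x) + 3*x**2/2 + ∫(-2*x*sin(4*x)/5) dx + ∫(2*x**2*log(x)) dx.
Step 4. Integrate ∫(2*x**2*log(x)) dx by parts with u = log(x), dv = (2*x**2) dx, so v = 2*x**3/3 [assuming x > 0]: now 2*x**3*log(x)/3 - 3*x**2*log(x) + 3*x**2/2 + ∫(-2*x**2/3) dx + ∫(-2*x*sin(4*x)/5) dx.
Step 5. Evaluate the standard form: now 2*x**3*log(x)/3 - 2*x**3/9 - 3*x**2*log(x) + 3*x**2/2 + ∫(-2*x*sin(4*x)/5) dx.
Step 6. Integrate ∫(-2*x*sin(4*x)/5) dx by parts with u = x, dv = (-2*sin(4*x)/5) dx, so v = cos(4*x)/10: now 2*x**3*log(x)/3 - 2*x**3/9 - 3*x**2*log(x) + 3*x**2/2 + x*cos(4*x)/10 + ∫(-cos(4*x)/10) dx.
Step 7. Evaluate the standard form: now 2*x**3*log(x)/3 - 2*x**3/9 - 3*x**2*log(x) + 3*x**2/2 + x*cos(4*x)/10 - sin(4*x)/40.
Answer: 2*x**3*log(x)/3 - 2*x**3/9 - 3*x**2*log(x) + 3*x**2/2 + x*cos(4*x)/10 - sin(4*x)/40.


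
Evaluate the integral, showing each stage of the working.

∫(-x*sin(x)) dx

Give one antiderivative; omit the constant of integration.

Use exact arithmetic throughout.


Step 1. Integrate ∫(-x*sin(x)) dx by parts with u = x, dv = (-sin(x)) dx, so v = cos(x): now x*cos(x) + ∫(-cos(x)) dx.
Step 2. Evaluate the standard form: now x*cos(x) - sin(x).
Answer: x*cos(x) - sin(x).


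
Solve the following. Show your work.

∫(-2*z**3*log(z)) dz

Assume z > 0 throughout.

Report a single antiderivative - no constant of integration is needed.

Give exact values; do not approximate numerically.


Step 1. Integrate ∫(-2*z**3*log(z)) dz by parts with u = log(z), dv = (-2*z**3) dz, so v = -z**4/2 [assuming z > 0]: now -z**4*log(z)/2 + ∫(z**3/2) dz.
Step 2. Evaluate the standard form: now -z**4*log(z)/2 + z**4/8.
Answer: -z**4*log(z)/2 + z**4/8.


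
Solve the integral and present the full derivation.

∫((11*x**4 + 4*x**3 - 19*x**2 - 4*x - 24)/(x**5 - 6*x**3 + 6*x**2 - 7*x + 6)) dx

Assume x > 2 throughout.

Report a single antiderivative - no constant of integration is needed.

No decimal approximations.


Step 1. Decompose ∫((11*x**4 + 4*x**3 - 19*x**2 - 4*x - 24)/(x**5 - 6*x**3 + 6*x**2 - 7*x + 6)) dx by partial fractions, (11*x**4 + 4*x**3 - 19*x**2 - 4*x - 24)/(x**5 - 6*x**3 + 6*x**2 - 7*x + 6) = 1/(x**2 + 1) + 3/(x + 3) + 4/(x - 1) + 4/(x - 2): now ∫(4/(x - 2)) dx + ∫(4/(x - 1)) dx + ∫(3/(x + 3)) dx + ∫(1/(x**2 + 1)) dx.
Step 2. Evaluate the standard form [assuming x > 2]: now 4*log(x - 2) + ∫(4/(x - 1)) dx + ∫(3/(x + 3)) dx + ∫(1/(x**2 + 1)) dx.
Step 3. Evaluate the standard form [assuming x > -3]: now 4*log(x - 2) + 3*log(x + 3) + ∫(4/(x - 1)) dx + ∫(1/(x**2 + 1)) dx.
Step 4. Evaluate the standard form [assuming x > 1]: now 4*log(x - 2) + 4*log(x - 1) + 3*log(x + 3) + ∫(1/(x**2 + 1)) dx.
Step 5. Evaluate the standard form: now 4*log(x - 2) + 4*log(x - 1) + 3*log(x + 3) + atan(x).
Answer: 4*log(x - 2) + 4*log(x - 1) + 3*log(x + 3) + atan(x).


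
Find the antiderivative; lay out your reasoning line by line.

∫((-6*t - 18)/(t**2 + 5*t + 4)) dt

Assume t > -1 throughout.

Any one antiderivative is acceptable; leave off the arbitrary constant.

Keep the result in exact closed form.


Step 1. Decompose ∫((-6*t - 18)/(t**2 + 5*t + 4)) dt by partial fractions, (-6*t - 18)/(t**2 + 5*t + 4) = -2/(t + 4) - 4/(t + 1): now ∫(-4/(t + 1)) dt + ∫(-2/(t + 4)) dt.
Step 2. Evaluate the standard form [assuming t > -1]: now -4*log(t + 1) + ∫(-2/(t + 4)) dt.
Step 3. Evaluate the standard form [assuming t > -4]: now -4*log(t + 1) - 2*log(t + 4).
Answer: -4*log(t + 1) - 2*log(t + 4).


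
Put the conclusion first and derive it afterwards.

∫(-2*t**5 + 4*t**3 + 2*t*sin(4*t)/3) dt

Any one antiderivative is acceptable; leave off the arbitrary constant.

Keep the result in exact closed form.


The answer is -t**6/3 + t**4 - t*cos(4*t)/6 + sin(4*t)/24.
Step 1. Rewrite: now ∫(4*t**3) dt + ∫(-2*t**5) dt + ∫(2*t*sin(4*t)/3) dt.
Step 2. Evaluate the standard form: now t**4 + ∫(-2*t**5) dt + ∫(2*t*sin(4*t)/3) dt.
Step 3. Evaluate the standard form: now -t**6/3 + t**4 + ∫(2*t*sin(4*t)/3) dt.
Step 4. Integrate ∫(2*t*sin(4*t)/3) dt by parts with u = t, dv = (2*sin(4*t)/3) dt, so v = -cos(4*t)/6: now -t**6/3 + t**4 - t*cos(4*t)/6 + ∫(cos(4*t)/6) dt.
Step 5. Evaluate the standard form: now -t**6/3 + t**4 - t*cos(4*t)/6 + sin(4*t)/24.
Answer: -t**6/3 + t**4 - t*cos(4*t)/6 + sin(4*t)/24.


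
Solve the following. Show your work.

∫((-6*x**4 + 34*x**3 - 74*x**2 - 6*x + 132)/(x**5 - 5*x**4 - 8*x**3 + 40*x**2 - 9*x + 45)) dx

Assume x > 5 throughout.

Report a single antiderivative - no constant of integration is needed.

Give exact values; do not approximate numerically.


Step 1. Decompose ∫((-6*x**4 + 34*x**3 - 74*x**2 - 6*x + 132)/(x**5 - 5*x**4 - 8*x**3 + 40*x**2 - 9*x + 45)) dx by partial fractions, (-6*x**4 + 34*x**3 - 74*x**2 - 6*x + 132)/(x**5 - 5*x**4 - 8*x**3 + 40*x**2 - 9*x + 45) = 4/(x**2 + 1) - 4/(x + 3) + 1/(x - 3) - 3/(x - 5): now ∫(-3/(x - 5)) dx + ∫(1/(x - 3)) dx + ∫(-4/(x + 3)) dx + ∫(4/(x**2 + 1)) dx.
Step 2. Evaluate the standard form [assuming x > 3]: now log(x - 3) + ∫(-3/(x - 5)) dx + ∫(-4/(x + 3)) dx + ∫(4/(x**2 + 1)) dx.
Step 3. Evaluate the standard form [assuming x > -3]: now log(x - 3) - 4*log(x + 3) + ∫(-3/(x - 5)) dx + ∫(4/(x**2 + 1)) dx.
Step 4. Evaluate the standard form [assuming x > 5]: now -3*log(x - 5) + log(x - 3) - 4*log(x + 3) + ∫(4/(x**2 + 1)) dx.
Step 5. Evaluate the standard form: now -3*log(x - 5) + log(x - 3) - 4*log(x + 3) + 4*atan(x).
Answer: -3*log(x - 5) + log(x - 3) - 4*log(x + 3) + 4*atan(x).
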